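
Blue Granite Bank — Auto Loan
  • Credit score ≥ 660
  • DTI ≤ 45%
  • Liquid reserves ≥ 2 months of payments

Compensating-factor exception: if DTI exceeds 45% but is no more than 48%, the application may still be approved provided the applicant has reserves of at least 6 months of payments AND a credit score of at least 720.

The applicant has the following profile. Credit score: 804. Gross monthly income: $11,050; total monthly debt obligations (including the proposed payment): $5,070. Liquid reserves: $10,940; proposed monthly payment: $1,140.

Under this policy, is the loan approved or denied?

Credit score 804 ≥ 660 (meets base)
DTI = 5,070/11,050 = 45.9% > 45% — standard DTI limit exceeded.
Reserves = 10,940/1,140 = 9.6 months ≥ 2
DTI 45.9% is within the 45%–48% exception band; checking compensating factors.
Reserves 9.6 ≥ 6 months; credit score 804 ≥ 720.
Both override conditions satisfied; DTI exception granted.

Approved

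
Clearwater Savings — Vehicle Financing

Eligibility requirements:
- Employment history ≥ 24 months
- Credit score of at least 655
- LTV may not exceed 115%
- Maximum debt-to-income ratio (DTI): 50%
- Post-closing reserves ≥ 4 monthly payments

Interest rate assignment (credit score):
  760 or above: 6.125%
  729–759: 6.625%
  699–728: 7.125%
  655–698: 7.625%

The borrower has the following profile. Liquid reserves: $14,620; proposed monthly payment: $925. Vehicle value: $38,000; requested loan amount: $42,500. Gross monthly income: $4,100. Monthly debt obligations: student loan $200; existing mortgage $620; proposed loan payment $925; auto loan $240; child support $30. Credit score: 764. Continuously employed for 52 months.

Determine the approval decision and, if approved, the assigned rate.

Approved at 6.125%

Credit score 764 ≥ 655 (meets minimum)
Liquid reserves cover 14,620/925 = 15.8 months — ≥ 4 required
Total monthly debts = (200 + 620 + 925 + 240 + 30) = 2,015. Debt-to-income = 2,015/4,100 = 49.1% — meets 50% limit
Employment 52 ≥ 24 months
Loan-to-value = 42,500/38,000 = 111.8% — pass (115% max)
All requirements met. Score 764 falls in the 760 or above tier → 6.125%.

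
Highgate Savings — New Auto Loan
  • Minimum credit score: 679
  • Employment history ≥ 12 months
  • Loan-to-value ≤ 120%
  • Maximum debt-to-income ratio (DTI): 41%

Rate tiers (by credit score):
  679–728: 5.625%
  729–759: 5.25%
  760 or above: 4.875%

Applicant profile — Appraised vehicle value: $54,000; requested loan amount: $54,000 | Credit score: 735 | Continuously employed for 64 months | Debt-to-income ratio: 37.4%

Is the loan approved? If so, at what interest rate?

Approved at 5.25%

Credit score 735 ≥ 679 (meets minimum)
DTI 37.4% ≤ 41%
Employment 64 ≥ 12 months
LTV = 54,000/54,000 = 100% ≤ 120%
All requirements met. Score 735 falls in the 729–759 tier → 5.25%.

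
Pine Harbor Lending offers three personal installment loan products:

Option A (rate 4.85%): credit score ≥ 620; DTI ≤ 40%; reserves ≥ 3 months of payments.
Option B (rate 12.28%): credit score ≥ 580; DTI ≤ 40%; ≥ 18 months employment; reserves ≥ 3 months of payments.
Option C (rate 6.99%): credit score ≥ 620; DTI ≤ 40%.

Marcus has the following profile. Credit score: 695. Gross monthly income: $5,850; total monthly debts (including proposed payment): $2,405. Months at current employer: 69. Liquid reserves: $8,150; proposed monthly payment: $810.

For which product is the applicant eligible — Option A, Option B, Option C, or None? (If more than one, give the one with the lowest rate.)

None

DTI = 2,405/5,850 = 41.1%.
Reserves = 8,150/810 = 10.1 months.
Option A: score 695 ≥ 620; DTI 41.1% > 40%; reserves 10.1 ≥ 3 mo → does not qualify.
Option B: score 695 ≥ 580; DTI 41.1% > 40%; employment 69 ≥ 18 mo; reserves 10.1 ≥ 3 mo → does not qualify.
Option C: score 695 ≥ 620; DTI 41.1% > 40% → does not qualify.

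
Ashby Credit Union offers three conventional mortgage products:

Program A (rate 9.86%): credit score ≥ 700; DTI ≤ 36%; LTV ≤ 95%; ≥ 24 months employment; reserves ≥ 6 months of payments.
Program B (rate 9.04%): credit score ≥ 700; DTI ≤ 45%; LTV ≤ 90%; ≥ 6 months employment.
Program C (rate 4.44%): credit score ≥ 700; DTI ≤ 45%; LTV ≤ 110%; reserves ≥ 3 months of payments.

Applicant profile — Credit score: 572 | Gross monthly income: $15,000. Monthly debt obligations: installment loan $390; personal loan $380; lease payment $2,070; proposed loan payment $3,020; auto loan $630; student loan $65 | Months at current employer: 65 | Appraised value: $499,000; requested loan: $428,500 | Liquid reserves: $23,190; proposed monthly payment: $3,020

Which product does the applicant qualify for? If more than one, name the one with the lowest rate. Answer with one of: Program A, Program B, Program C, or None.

Total debts = (390 + 380 + 2,070 + 3,020 + 630 + 65) = 6,555; DTI = 6,555/15,000 = 43.7%.
LTV = 428,500/499,000 = 85.9%.
Reserves = 23,190/3,020 = 7.7 months.
Program A: score 572 < 700; DTI 43.7% > 36%; LTV 85.9% ≤ 95%; employment 65 ≥ 24 mo; reserves 7.7 ≥ 6 mo → does not qualify.
Program B: score 572 < 700; DTI 43.7% ≤ 45%; LTV 85.9% ≤ 90%; employment 65 ≥ 6 mo → does not qualify.
Program C: score 572 < 700; DTI 43.7% ≤ 45%; LTV 85.9% ≤ 110%; reserves 7.7 ≥ 3 mo → does not qualify.

None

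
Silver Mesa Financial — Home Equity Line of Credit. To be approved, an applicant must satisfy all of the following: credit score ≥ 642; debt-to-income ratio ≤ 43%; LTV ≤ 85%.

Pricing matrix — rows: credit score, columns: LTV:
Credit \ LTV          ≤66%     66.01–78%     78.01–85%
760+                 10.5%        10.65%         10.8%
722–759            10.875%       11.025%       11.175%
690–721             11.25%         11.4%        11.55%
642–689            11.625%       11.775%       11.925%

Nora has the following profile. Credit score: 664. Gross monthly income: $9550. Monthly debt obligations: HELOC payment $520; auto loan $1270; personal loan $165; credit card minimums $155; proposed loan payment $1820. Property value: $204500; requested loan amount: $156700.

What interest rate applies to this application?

11.775%

Credit score 664 ≥ 642; Total monthly debts = (520 + 1,270 + 165 + 155 + 1,820) = 3,930. DTI: 3,930 ÷ 9,550 = 41.2%, within the 43% cap
LTV = 156,700/204,500 = 76.6% ≤ 85%
Row: 664 falls in 642–689. Column: 76.6% falls in 66.01–78%. Rate = 11.775%.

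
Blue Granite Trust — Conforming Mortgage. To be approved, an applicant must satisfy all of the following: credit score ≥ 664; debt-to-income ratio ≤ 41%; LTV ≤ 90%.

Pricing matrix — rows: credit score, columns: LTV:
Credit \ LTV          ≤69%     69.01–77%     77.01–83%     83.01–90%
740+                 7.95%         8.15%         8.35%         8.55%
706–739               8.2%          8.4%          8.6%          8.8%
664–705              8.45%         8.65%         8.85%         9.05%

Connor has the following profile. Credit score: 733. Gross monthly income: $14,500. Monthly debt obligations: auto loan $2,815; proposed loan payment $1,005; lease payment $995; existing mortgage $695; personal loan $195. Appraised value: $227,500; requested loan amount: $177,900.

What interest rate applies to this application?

8.6%

Credit score 733 ≥ 664; Total monthly debts = (2,815 + 1,005 + 995 + 695 + 195) = 5,705. DTI = 5,705/14,500 = 39.3% ≤ 41%
Loan-to-value = 177,900/227,500 = 78.2% — pass (90% max)
Row: 733 falls in 706–739. Column: 78.2% falls in 77.01–83%. Rate = 8.6%.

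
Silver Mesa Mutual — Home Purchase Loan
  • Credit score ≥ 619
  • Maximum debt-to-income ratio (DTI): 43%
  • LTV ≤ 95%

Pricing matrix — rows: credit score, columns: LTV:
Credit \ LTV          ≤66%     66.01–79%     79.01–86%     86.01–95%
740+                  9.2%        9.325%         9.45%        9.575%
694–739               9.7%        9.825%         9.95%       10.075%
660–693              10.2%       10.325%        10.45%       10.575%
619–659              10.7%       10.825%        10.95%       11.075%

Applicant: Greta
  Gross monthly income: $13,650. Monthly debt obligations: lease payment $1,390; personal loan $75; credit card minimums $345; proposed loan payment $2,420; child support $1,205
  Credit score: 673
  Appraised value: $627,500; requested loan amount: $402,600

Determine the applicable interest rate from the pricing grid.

Credit score 673 ≥ 619; Total monthly debts = (1,390 + 75 + 345 + 2,420 + 1,205) = 5,435. DTI: 5,435 ÷ 13,650 = 39.8%, within the 43% cap
LTV = 402,600/627,500 = 64.2% ≤ 95%
Score 673 is in the 660–693 band; LTV 64.2% is in the ≤66% band → 10.2%.

10.2%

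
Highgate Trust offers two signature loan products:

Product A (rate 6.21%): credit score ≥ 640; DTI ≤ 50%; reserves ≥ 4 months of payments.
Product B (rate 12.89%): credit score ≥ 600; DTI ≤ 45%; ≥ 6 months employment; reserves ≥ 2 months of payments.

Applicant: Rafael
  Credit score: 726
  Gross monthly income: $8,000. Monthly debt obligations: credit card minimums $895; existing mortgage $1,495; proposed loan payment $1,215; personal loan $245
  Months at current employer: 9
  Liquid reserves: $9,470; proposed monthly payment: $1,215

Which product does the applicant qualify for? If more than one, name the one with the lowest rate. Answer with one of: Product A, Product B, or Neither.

Product A

Total debts = (895 + 1,495 + 1,215 + 245) = 3,850; DTI = 3,850/8,000 = 48.1%.
Reserves = 9,470/1,215 = 7.8 months.
Product A: score 726 ≥ 640; DTI 48.1% ≤ 50%; reserves 7.8 ≥ 4 mo → qualifies.
Product B: score 726 ≥ 600; DTI 48.1% > 45%; employment 9 ≥ 6 mo; reserves 7.8 ≥ 2 mo → does not qualify.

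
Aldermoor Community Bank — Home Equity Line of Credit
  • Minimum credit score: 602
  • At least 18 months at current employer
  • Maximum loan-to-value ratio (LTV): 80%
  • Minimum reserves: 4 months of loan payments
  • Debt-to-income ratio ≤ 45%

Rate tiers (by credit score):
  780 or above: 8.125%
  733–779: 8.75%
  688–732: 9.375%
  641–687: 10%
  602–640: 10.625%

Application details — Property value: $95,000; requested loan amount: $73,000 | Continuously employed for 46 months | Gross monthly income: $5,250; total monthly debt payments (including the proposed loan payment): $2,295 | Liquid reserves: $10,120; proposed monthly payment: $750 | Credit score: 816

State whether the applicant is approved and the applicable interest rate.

Credit score 816 ≥ 602 (meets minimum)
Reserves = 10,120/750 = 13.5 months ≥ 4
DTI: 2,295 ÷ 5,250 = 43.7%, within the 45% cap
Employment 46 ≥ 18 months
Loan-to-value = 73,000/95,000 = 76.8% — pass (80% max)
All requirements met. Score 816 falls in the 780 or above tier → 8.125%.

Approved at 8.125%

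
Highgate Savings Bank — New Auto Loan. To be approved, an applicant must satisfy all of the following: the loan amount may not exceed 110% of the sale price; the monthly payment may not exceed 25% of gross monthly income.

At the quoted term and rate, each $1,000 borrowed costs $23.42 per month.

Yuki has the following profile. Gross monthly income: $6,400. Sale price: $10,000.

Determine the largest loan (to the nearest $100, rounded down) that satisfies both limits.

$11,000

Payment cap: 25% × $6,400 = $1,600/month.
At $23.42 per $1,000, that supports 1,600/23.42 × 1,000 ≈ $68,317 → $68,300.
LTV cap: 110% × $10,000 = $11,000 → $11,000.
Binding constraint: loan-to-value.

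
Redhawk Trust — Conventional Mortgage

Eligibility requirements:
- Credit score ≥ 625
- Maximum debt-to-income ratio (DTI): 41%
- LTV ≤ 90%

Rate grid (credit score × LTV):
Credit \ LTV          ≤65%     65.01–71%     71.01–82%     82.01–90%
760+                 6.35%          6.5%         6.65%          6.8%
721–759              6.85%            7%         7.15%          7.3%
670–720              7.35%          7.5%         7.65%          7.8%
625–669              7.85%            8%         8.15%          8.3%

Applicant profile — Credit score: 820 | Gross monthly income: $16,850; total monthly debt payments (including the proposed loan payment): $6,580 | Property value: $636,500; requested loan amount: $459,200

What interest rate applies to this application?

6.65%

Credit score 820 ≥ 625; DTI: 6,580 ÷ 16,850 = 39.1%, within the 41% cap
Loan-to-value = 459,200/636,500 = 72.1% — pass (90% max)
Credit 820 → row 760+; LTV 72.1% → column 71.01–82%. Grid cell → 6.65%.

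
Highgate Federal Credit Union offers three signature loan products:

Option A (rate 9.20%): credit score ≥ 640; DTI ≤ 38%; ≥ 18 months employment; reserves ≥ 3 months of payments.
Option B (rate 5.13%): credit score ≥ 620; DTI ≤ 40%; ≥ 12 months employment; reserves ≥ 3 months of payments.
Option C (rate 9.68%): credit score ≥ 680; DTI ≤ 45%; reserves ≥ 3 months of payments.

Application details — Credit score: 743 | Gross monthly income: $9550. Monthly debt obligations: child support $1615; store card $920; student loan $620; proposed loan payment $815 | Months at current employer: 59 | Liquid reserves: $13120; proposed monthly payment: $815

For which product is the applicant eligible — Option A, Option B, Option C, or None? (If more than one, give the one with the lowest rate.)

Option C

Total debts = (1,615 + 920 + 620 + 815) = 3,970; DTI = 3,970/9,550 = 41.6%.
Reserves = 13,120/815 = 16.1 months.
Option A: score 743 ≥ 640; DTI 41.6% > 38%; employment 59 ≥ 18 mo; reserves 16.1 ≥ 3 mo → does not qualify.
Option B: score 743 ≥ 620; DTI 41.6% > 40%; employment 59 ≥ 12 mo; reserves 16.1 ≥ 3 mo → does not qualify.
Option C: score 743 ≥ 680; DTI 41.6% ≤ 45%; reserves 16.1 ≥ 3 mo → qualifies.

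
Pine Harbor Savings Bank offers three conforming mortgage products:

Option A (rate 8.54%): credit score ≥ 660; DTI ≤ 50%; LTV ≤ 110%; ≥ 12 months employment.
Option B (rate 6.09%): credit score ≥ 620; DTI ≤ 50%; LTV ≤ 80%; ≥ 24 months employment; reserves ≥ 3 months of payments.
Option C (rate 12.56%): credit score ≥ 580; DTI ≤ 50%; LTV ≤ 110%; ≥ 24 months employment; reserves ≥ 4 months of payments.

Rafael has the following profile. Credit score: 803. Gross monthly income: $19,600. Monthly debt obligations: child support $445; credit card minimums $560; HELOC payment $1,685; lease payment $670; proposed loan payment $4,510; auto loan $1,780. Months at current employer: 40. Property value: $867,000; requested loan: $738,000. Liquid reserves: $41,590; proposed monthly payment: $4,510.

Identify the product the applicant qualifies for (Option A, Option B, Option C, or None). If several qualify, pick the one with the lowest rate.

Total debts = (445 + 560 + 1,685 + 670 + 4,510 + 1,780) = 9,650; DTI = 9,650/19,600 = 49.2%.
LTV = 738,000/867,000 = 85.1%.
Reserves = 41,590/4,510 = 9.2 months.
Option A: score 803 ≥ 660; DTI 49.2% ≤ 50%; LTV 85.1% ≤ 110%; employment 40 ≥ 12 mo → qualifies.
Option B: score 803 ≥ 620; DTI 49.2% ≤ 50%; LTV 85.1% > 80%; employment 40 ≥ 24 mo; reserves 9.2 ≥ 3 mo → does not qualify.
Option C: score 803 ≥ 580; DTI 49.2% ≤ 50%; LTV 85.1% ≤ 110%; employment 40 ≥ 24 mo; reserves 9.2 ≥ 4 mo → qualifies.
Qualifying: Option A, Option C. Lowest rate is 8.54% → Option A.

Option A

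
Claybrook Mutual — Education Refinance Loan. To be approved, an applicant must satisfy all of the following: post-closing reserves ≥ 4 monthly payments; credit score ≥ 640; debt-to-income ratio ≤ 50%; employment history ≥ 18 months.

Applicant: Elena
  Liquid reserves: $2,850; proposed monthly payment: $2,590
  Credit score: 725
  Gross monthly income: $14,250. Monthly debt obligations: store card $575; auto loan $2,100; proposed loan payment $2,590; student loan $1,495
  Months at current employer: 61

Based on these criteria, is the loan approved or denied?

Reserves = 2,850/2,590 = 1.1 months < 4
Credit score 725 ≥ 640 (meets)
Total monthly debts = (575 + 2,100 + 2,590 + 1,495) = 6,760. DTI: 6,760 ÷ 14,250 = 47.4%, within the 50% cap
Employment 61 ≥ 18 months
Fails on reserves.

Denied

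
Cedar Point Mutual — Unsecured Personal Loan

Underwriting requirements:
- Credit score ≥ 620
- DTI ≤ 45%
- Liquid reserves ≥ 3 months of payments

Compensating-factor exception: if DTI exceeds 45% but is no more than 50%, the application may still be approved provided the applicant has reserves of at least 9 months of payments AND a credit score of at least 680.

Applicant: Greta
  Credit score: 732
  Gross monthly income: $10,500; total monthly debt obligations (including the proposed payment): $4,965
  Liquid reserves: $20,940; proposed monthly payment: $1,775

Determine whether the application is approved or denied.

Credit score 732 ≥ 620 (meets base)
DTI: 4,965 ÷ 10,500 = 47.3%, over the 45% base limit.
Reserves: 20,940 ÷ 1,775 = 11.8 months (meets 3-month minimum)
DTI 47.3% is within the 45%–50% exception band; checking compensating factors.
Reserves 11.8 ≥ 9 months; credit score 732 ≥ 680.
Both compensating conditions met → exception applies.

Approved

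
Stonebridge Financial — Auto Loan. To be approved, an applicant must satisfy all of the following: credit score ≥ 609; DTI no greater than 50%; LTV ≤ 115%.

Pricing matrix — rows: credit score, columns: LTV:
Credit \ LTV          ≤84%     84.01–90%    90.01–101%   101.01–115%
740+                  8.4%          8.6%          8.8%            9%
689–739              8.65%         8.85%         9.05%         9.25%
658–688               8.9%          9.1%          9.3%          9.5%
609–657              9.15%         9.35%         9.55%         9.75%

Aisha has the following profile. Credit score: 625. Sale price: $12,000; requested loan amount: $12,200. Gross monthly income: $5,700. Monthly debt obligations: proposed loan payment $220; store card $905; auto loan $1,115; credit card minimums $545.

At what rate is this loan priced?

9.75%

Credit score 625 ≥ 609; Total monthly debts = (220 + 905 + 1,115 + 545) = 2,785. DTI = 2,785/5,700 = 48.9% ≤ 50%
LTV: 12,200 ÷ 12,000 = 101.7%, within 115% cap
Credit 625 → row 609–657; LTV 101.7% → column 101.01–115%. Grid cell → 9.75%.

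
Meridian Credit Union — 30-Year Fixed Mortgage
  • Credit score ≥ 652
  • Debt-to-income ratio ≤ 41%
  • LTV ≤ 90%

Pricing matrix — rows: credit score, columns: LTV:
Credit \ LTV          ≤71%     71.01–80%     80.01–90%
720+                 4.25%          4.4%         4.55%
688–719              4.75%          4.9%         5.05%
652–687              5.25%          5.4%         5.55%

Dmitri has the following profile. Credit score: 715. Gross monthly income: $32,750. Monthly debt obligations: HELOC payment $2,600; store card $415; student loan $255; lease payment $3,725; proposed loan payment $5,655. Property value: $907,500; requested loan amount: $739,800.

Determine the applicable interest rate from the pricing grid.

Credit score 715 ≥ 652; Total monthly debts = (2,600 + 415 + 255 + 3,725 + 5,655) = 12,650. DTI = 12,650/32,750 = 38.6% ≤ 41%
LTV: 739,800 ÷ 907,500 = 81.5%, within 90% cap
Row: 715 falls in 688–719. Column: 81.5% falls in 80.01–90%. Rate = 5.05%.

5.05%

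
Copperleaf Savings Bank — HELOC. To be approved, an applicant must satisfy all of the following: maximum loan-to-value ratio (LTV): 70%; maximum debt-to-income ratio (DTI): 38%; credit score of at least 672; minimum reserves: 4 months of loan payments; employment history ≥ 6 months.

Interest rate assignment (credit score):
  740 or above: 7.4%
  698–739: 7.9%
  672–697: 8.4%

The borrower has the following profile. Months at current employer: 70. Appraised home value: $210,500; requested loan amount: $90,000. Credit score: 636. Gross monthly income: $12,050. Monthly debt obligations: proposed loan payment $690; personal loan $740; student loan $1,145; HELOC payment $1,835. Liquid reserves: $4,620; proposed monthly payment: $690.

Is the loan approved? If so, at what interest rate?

Denied

Credit score 636 < 672 (below minimum)
LTV: 90,000 ÷ 210,500 = 42.8%, within 70% cap
Employment 70 ≥ 6 months
Reserves = 4,620/690 = 6.7 months ≥ 4
Total monthly debts = (690 + 740 + 1,145 + 1,835) = 4,410. DTI = 4,410/12,050 = 36.6% ≤ 38%
Not all requirements met → denied.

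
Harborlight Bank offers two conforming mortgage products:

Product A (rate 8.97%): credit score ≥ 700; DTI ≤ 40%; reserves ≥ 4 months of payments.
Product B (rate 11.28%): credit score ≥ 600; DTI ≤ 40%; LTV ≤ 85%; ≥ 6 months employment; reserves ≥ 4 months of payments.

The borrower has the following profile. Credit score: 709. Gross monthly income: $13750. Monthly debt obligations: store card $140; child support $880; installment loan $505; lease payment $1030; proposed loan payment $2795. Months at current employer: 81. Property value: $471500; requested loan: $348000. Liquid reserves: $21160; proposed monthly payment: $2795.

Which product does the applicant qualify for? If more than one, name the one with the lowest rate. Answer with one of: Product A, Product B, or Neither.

Product A

Total debts = (140 + 880 + 505 + 1,030 + 2,795) = 5,350; DTI = 5,350/13,750 = 38.9%.
LTV = 348,000/471,500 = 73.8%.
Reserves = 21,160/2,795 = 7.6 months.
Product A: score 709 ≥ 700; DTI 38.9% ≤ 40%; reserves 7.6 ≥ 4 mo → qualifies.
Product B: score 709 ≥ 600; DTI 38.9% ≤ 40%; LTV 73.8% ≤ 85%; employment 81 ≥ 6 mo; reserves 7.6 ≥ 4 mo → qualifies.
Qualifying: Product A, Product B. Lowest rate is 8.97% → Product A.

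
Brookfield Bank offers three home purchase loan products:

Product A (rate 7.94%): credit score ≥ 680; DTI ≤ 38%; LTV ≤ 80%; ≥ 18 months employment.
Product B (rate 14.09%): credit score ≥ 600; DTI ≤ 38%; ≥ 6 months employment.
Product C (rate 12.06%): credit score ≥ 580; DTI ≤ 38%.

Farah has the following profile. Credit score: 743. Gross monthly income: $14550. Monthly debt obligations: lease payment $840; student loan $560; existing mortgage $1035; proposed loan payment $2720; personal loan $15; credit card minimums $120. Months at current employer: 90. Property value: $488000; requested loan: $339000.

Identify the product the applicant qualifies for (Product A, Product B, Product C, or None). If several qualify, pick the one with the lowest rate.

Total debts = (840 + 560 + 1,035 + 2,720 + 15 + 120) = 5,290; DTI = 5,290/14,550 = 36.4%.
LTV = 339,000/488,000 = 69.5%.
Product A: score 743 ≥ 680; DTI 36.4% ≤ 38%; LTV 69.5% ≤ 80%; employment 90 ≥ 18 mo → qualifies.
Product B: score 743 ≥ 600; DTI 36.4% ≤ 38%; employment 90 ≥ 6 mo → qualifies.
Product C: score 743 ≥ 580; DTI 36.4% ≤ 38% → qualifies.
Qualifying: Product A, Product B, Product C. Lowest rate is 7.94% → Product A.

Product A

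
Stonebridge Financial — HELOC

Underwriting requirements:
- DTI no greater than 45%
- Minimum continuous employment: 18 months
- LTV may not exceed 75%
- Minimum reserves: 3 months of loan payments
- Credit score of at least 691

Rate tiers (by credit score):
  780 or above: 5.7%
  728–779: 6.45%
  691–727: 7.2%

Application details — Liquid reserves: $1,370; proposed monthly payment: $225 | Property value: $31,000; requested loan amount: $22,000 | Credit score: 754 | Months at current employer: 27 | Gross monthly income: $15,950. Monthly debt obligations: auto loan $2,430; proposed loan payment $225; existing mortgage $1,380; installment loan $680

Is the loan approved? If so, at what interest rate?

Credit score 754 ≥ 691 (meets minimum)
Liquid reserves cover 1,370/225 = 6.1 months — ≥ 3 required
LTV = 22,000/31,000 = 71% ≤ 75%
Employment 27 ≥ 18 months
Total monthly debts = (2,430 + 225 + 1,380 + 680) = 4,715. DTI = 4,715/15,950 = 29.6% ≤ 45%
All requirements met. Score 754 falls in the 728–779 tier → 6.45%.

Approved at 6.45%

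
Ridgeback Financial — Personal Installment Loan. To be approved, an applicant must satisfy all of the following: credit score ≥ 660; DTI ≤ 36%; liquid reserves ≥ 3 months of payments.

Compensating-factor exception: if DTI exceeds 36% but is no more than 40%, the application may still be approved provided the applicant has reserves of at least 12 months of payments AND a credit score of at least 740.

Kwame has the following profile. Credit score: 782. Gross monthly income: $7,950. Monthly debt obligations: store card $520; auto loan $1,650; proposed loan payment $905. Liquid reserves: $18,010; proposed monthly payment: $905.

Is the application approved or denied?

Approved

Credit score 782 ≥ 660 (meets base)
Total debts = (520 + 1,650 + 905) = 3,075. DTI: 3,075 ÷ 7,950 = 38.7%, over the 36% base limit.
Reserves = 18,010/905 = 19.9 months ≥ 3
38.7% falls in the override range (36%–40%), so the compensating-factor test applies.
Override check — reserves: 19.9 mo (ok); score: 782 (ok).
Both override conditions satisfied; DTI exception granted.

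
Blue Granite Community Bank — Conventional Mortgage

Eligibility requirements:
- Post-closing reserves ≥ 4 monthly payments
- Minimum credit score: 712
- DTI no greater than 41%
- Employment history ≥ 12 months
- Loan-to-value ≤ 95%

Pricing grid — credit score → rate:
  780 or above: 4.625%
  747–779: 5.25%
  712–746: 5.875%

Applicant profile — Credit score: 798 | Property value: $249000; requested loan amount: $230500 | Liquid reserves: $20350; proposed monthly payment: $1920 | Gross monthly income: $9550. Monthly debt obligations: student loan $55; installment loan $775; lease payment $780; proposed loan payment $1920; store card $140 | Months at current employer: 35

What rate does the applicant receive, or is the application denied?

Approved at 4.625%

Credit score 798 ≥ 712 (meets minimum)
Total monthly debts = (55 + 775 + 780 + 1,920 + 140) = 3,670. Debt-to-income = 3,670/9,550 = 38.4% — meets 41% limit
Liquid reserves cover 20,350/1,920 = 10.6 months — ≥ 4 required
Employment 35 ≥ 12 months
Loan-to-value = 230,500/249,000 = 92.6% — pass (95% max)
All requirements met. Score 798 falls in the 780 or above tier → 4.625%.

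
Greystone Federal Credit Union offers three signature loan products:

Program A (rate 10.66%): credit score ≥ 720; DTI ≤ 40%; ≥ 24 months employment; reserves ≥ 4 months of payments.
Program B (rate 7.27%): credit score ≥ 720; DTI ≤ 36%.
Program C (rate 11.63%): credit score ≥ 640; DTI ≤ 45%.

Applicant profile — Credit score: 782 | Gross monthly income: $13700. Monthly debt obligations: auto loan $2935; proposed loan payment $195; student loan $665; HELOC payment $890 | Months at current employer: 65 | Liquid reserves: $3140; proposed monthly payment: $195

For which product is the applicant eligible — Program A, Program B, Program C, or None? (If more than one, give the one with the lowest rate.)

Program B

Total debts = (2,935 + 195 + 665 + 890) = 4,685; DTI = 4,685/13,700 = 34.2%.
Reserves = 3,140/195 = 16.1 months.
Program A: score 782 ≥ 720; DTI 34.2% ≤ 40%; employment 65 ≥ 24 mo; reserves 16.1 ≥ 4 mo → qualifies.
Program B: score 782 ≥ 720; DTI 34.2% ≤ 36% → qualifies.
Program C: score 782 ≥ 640; DTI 34.2% ≤ 45% → qualifies.
Qualifying: Program A, Program B, Program C. Lowest rate is 7.27% → Program B.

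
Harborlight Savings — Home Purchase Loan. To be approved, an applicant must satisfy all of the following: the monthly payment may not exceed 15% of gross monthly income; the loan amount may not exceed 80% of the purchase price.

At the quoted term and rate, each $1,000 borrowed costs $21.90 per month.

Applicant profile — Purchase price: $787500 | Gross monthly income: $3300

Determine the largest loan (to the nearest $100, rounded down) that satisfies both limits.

$22,600

Payment cap: 15% × $3,300 = $495/month.
At $21.90 per $1,000, that supports 495/21.90 × 1,000 ≈ $22,602 → $22,600.
LTV cap: 80% × $787,500 = $630,000 → $630,000.
Binding constraint: payment-to-income.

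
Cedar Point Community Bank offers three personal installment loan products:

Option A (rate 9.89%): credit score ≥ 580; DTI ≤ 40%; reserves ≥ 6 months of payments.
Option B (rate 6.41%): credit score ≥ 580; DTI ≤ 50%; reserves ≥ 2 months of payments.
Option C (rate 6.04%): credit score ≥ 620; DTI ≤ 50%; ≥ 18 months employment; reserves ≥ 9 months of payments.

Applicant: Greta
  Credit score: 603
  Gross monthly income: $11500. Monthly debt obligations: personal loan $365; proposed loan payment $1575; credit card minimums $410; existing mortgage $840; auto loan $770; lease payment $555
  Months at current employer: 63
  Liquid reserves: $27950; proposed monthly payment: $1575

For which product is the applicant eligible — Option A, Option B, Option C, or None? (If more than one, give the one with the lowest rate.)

Option B

Total debts = (365 + 1,575 + 410 + 840 + 770 + 555) = 4,515; DTI = 4,515/11,500 = 39.3%.
Reserves = 27,950/1,575 = 17.7 months.
Option A: score 603 ≥ 580; DTI 39.3% ≤ 40%; reserves 17.7 ≥ 6 mo → qualifies.
Option B: score 603 ≥ 580; DTI 39.3% ≤ 50%; reserves 17.7 ≥ 2 mo → qualifies.
Option C: score 603 < 620; DTI 39.3% ≤ 50%; employment 63 ≥ 18 mo; reserves 17.7 ≥ 9 mo → does not qualify.
Qualifying: Option A, Option B. Lowest rate is 6.41% → Option B.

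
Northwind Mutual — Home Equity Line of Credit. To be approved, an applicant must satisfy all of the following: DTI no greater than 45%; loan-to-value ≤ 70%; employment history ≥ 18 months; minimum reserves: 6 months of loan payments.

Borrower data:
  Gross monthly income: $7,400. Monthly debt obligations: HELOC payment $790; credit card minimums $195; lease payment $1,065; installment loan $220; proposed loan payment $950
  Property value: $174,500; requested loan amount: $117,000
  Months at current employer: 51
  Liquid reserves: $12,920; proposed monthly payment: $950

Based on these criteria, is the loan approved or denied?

Total monthly debts = (790 + 195 + 1,065 + 220 + 950) = 3,220. DTI: 3,220 ÷ 7,400 = 43.5%, within the 45% cap
LTV: 117,000 ÷ 174,500 = 67%, within 70% cap
Employment 51 ≥ 18 months
Reserves = 12,920/950 = 13.6 months ≥ 6
All criteria satisfied.

Approved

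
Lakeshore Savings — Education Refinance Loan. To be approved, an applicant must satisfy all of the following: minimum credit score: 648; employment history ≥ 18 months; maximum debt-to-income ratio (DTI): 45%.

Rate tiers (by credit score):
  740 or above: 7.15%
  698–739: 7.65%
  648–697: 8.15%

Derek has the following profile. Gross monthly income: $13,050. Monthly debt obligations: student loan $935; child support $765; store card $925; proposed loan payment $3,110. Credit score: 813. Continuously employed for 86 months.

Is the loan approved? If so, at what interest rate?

Credit score 813 ≥ 648 (meets minimum)
Total monthly debts = (935 + 765 + 925 + 3,110) = 5,735. DTI = 5,735/13,050 = 43.9% ≤ 45%
Employment 86 ≥ 18 months
All requirements met. Score 813 falls in the 740 or above tier → 7.15%.

Approved at 7.15%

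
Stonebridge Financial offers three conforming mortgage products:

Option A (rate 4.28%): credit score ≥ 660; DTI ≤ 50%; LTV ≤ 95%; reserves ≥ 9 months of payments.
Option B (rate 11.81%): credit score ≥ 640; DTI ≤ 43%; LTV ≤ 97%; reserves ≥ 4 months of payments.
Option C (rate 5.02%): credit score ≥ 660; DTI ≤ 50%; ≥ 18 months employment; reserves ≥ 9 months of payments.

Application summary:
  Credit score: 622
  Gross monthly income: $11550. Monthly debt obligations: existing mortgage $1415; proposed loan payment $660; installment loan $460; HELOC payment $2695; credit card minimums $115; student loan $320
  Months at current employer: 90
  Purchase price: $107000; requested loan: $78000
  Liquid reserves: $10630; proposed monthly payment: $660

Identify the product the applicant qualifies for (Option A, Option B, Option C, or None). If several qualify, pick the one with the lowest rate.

Total debts = (1,415 + 660 + 460 + 2,695 + 115 + 320) = 5,665; DTI = 5,665/11,550 = 49%.
LTV = 78,000/107,000 = 72.9%.
Reserves = 10,630/660 = 16.1 months.
Option A: score 622 < 660; DTI 49% ≤ 50%; LTV 72.9% ≤ 95%; reserves 16.1 ≥ 9 mo → does not qualify.
Option B: score 622 < 640; DTI 49% > 43%; LTV 72.9% ≤ 97%; reserves 16.1 ≥ 4 mo → does not qualify.
Option C: score 622 < 660; DTI 49% ≤ 50%; employment 90 ≥ 18 mo; reserves 16.1 ≥ 9 mo → does not qualify.

None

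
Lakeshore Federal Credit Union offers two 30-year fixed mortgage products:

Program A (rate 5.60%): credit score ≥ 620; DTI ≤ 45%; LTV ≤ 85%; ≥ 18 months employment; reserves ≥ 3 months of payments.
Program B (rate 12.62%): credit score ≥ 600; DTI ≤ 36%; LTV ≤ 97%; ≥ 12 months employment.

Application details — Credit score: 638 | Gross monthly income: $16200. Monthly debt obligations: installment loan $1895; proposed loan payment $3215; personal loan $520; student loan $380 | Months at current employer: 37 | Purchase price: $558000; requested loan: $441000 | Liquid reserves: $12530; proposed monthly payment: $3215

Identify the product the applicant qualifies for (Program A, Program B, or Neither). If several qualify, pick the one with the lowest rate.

Program A

Total debts = (1,895 + 3,215 + 520 + 380) = 6,010; DTI = 6,010/16,200 = 37.1%.
LTV = 441,000/558,000 = 79%.
Reserves = 12,530/3,215 = 3.9 months.
Program A: score 638 ≥ 620; DTI 37.1% ≤ 45%; LTV 79% ≤ 85%; employment 37 ≥ 18 mo; reserves 3.9 ≥ 3 mo → qualifies.
Program B: score 638 ≥ 600; DTI 37.1% > 36%; LTV 79% ≤ 97%; employment 37 ≥ 12 mo → does not qualify.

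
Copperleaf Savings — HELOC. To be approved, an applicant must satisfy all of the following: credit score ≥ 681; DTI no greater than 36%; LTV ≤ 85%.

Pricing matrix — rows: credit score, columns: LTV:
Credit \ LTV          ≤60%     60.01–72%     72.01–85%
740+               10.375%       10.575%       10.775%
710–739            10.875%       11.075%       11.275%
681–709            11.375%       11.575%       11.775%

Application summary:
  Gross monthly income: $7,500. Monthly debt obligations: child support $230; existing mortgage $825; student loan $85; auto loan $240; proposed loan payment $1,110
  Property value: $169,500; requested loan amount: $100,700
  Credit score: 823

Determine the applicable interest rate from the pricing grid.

Credit score 823 ≥ 681; Total monthly debts = (230 + 825 + 85 + 240 + 1,110) = 2,490. DTI: 2,490 ÷ 7,500 = 33.2%, within the 36% cap
Loan-to-value = 100,700/169,500 = 59.4% — pass (85% max)
Credit 823 → row 740+; LTV 59.4% → column ≤60%. Grid cell → 10.375%.

10.375%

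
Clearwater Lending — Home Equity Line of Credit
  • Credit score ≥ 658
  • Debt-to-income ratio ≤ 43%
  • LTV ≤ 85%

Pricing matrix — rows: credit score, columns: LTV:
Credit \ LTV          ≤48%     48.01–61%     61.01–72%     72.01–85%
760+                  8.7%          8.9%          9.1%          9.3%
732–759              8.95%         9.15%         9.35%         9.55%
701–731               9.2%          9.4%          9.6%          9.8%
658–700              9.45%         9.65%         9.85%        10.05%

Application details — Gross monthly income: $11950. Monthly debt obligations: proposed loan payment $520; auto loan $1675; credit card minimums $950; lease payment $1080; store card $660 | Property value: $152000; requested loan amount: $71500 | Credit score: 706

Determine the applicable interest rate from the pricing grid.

Credit score 706 ≥ 658; Total monthly debts = (520 + 1,675 + 950 + 1,080 + 660) = 4,885. Debt-to-income = 4,885/11,950 = 40.9% — meets 43% limit
LTV: 71,500 ÷ 152,000 = 47%, within 85% cap
Credit 706 → row 701–731; LTV 47% → column ≤48%. Grid cell → 9.2%.

9.2%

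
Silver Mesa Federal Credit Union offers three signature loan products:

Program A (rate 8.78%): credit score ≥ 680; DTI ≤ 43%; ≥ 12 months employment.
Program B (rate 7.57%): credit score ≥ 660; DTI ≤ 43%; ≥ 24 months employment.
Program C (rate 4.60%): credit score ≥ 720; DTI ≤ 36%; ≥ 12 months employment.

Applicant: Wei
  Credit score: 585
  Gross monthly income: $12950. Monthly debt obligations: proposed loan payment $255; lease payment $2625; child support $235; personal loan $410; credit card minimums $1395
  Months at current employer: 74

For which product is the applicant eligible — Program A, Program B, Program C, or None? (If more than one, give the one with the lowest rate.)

Total debts = (255 + 2,625 + 235 + 410 + 1,395) = 4,920; DTI = 4,920/12,950 = 38%.
Program A: score 585 < 680; DTI 38% ≤ 43%; employment 74 ≥ 12 mo → does not qualify.
Program B: score 585 < 660; DTI 38% ≤ 43%; employment 74 ≥ 24 mo → does not qualify.
Program C: score 585 < 720; DTI 38% > 36%; employment 74 ≥ 12 mo → does not qualify.

None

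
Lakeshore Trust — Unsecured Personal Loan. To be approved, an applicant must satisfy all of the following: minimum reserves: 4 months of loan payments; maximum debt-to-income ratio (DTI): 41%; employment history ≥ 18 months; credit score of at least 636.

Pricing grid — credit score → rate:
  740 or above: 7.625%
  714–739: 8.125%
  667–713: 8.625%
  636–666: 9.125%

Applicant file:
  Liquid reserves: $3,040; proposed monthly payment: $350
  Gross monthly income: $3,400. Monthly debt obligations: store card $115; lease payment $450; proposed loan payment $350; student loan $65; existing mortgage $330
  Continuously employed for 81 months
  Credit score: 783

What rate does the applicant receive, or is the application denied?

Credit score 783 ≥ 636 (meets minimum)
Total monthly debts = (115 + 450 + 350 + 65 + 330) = 1,310. Debt-to-income = 1,310/3,400 = 38.5% — meets 41% limit
Liquid reserves cover 3,040/350 = 8.7 months — ≥ 4 required
Employment 81 ≥ 18 months
All requirements met. Score 783 falls in the 740 or above tier → 7.625%.

Approved at 7.625%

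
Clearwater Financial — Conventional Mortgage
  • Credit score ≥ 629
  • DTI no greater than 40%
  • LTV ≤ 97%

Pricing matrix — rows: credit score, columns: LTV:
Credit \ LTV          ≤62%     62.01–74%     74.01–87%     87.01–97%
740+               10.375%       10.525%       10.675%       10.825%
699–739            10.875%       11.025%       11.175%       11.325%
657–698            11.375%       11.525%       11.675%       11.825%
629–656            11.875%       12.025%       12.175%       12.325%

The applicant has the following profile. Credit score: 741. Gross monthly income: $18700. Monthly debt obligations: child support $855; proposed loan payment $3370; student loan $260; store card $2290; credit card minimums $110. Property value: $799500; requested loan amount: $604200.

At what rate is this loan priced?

Credit score 741 ≥ 629; Total monthly debts = (855 + 3,370 + 260 + 2,290 + 110) = 6,885. Debt-to-income = 6,885/18,700 = 36.8% — meets 40% limit
LTV: 604,200 ÷ 799,500 = 75.6%, within 97% cap
Row: 741 falls in 740+. Column: 75.6% falls in 74.01–87%. Rate = 10.675%.

10.675%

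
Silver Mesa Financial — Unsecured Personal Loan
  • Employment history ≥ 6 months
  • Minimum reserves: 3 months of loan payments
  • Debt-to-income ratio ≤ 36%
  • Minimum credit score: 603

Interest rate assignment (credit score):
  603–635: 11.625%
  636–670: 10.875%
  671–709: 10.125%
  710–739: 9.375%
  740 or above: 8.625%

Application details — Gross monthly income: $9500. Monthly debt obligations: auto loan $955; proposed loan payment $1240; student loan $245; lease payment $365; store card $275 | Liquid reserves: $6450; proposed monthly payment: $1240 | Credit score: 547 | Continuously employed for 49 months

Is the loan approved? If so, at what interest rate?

Denied

Credit score 547 < 603 (below minimum)
Employment 49 ≥ 6 months
Liquid reserves cover 6,450/1,240 = 5.2 months — ≥ 3 required
Total monthly debts = (955 + 1,240 + 245 + 365 + 275) = 3,080. DTI: 3,080 ÷ 9,500 = 32.4%, within the 36% cap
Not all requirements met → denied.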